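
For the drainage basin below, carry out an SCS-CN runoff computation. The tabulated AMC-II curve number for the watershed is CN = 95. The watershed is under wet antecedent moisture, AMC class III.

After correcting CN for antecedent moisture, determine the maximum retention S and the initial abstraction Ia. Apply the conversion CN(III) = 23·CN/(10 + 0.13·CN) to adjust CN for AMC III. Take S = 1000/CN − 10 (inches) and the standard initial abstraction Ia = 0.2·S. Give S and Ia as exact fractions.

Adjust CN=95 to AMC III: 23·95/(10 + 0.13·95) → 2185 ÷ (447/20) = 43700/447 ≈ 97.763
S = 1000/(43700/447) − 10 = 100/437 in ≈ 0.229 in
Initial abstraction Ia = S/5 = (100/437)/5 = 20/437 ≈ 0.046 in

S = 100/437 in ≈ 0.229 in; Ia = 20/437 in ≈ 0.046 in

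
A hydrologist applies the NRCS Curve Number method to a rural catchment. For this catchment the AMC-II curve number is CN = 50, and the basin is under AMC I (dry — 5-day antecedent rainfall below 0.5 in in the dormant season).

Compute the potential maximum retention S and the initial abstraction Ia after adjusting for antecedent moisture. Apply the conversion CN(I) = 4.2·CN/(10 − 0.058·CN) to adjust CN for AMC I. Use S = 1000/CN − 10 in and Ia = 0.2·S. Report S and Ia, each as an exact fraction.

S = 500/21 in ≈ 23.810 in; Ia = 100/21 in ≈ 4.762 in

Adjust CN=50 to AMC I: 4.2·50/(10 − 0.058·50) → 210 ÷ (71/10) = 2100/71 ≈ 29.577
Max retention: S = 1000/(2100/71) − 10 = 500/21 in (≈ 23.810 in)
Ia = 0.2S: 0.2·23.810 = 4.762 in (exactly 100/21)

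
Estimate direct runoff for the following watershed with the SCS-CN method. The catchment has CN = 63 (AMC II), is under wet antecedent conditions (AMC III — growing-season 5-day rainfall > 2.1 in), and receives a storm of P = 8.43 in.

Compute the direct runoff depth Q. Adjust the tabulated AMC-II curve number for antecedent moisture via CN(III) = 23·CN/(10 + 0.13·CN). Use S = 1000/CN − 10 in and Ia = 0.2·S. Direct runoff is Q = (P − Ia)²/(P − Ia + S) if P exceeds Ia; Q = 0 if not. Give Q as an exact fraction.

CN(III) from CN(II)=63: (23·63)/(10 + 0.13·63) = 144900/1819 ≈ 79.659
Max retention: S = 1000/(144900/1819) − 10 = 3700/1449 in (≈ 2.553 in)
Initial abstraction Ia = S/5 = (3700/1449)/5 = 740/1449 ≈ 0.511 in
Excess rainfall: 8.430 − 0.511 = 7.919 in; P > Ia so Q > 0
Q: (1147507/144900)² ÷ (1517507/144900) = 1316772315049/219886764300 in (≈ 5.988 in)

Q = 1316772315049/219886764300 in ≈ 5.988 in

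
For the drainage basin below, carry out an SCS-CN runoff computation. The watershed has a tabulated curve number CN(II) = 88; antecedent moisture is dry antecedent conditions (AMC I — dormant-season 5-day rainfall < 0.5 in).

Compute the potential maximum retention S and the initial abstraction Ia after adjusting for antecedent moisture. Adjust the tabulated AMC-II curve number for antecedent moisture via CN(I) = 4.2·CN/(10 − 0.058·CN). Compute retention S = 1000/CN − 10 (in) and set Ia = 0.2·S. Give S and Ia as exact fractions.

S = 250/77 in ≈ 3.247 in; Ia = 50/77 in ≈ 0.649 in

Dry (AMC I): CN(I) = 4.2·88/(10 − 0.058·88) = (1848/5)/(612/125) = 3850/51 ≈ 75.490
Retention S: 1000/CN − 10 with CN=75.490 → S = 250/77 ≈ 3.247 in
Ia = 0.2S: 0.2·3.247 = 0.649 in (exactly 50/77)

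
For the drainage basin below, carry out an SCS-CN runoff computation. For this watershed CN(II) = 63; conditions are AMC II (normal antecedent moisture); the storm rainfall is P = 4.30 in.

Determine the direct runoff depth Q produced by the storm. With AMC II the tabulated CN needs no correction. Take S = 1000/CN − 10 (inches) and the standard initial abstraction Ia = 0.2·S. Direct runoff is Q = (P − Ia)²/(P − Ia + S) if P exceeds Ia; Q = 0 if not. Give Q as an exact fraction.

Q = 3876961/3571470 in ≈ 1.086 in

CN(II) = 63; AMC II needs no correction.
S = 1000/63 − 10 = 370/63 in ≈ 5.873 in
Ia = 0.2S: 0.2·5.873 = 1.175 in (exactly 74/63)
P − Ia = 4.300 − 1.175 = 1969/630 ≈ 3.125 in (> 0, runoff occurs)
Q: (1969/630)² ÷ (5669/630) = 3876961/3571470 in (≈ 1.086 in)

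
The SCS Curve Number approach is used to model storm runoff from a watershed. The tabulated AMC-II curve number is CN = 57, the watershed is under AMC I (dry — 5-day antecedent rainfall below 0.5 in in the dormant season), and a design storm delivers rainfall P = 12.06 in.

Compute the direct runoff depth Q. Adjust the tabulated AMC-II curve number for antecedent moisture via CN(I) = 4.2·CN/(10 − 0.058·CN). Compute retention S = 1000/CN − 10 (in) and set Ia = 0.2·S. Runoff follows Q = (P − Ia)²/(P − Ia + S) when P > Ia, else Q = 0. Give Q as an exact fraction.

CN(I) from CN(II)=57: (4.2·57)/(10 − 0.058·57) = 119700/3347 ≈ 35.763
Retention S: 1000/CN − 10 with CN=35.763 → S = 21500/1197 ≈ 17.962 in
Ia = 0.2S: 0.2·17.962 = 3.592 in (exactly 4300/1197)
Since P=12.060 > Ia=3.592: effective rainfall P−Ia = 506791/59850 in
Runoff Q = (P−Ia)²/(P−Ia+S) = (8.468)²/(8.468+17.962) = 256837117681/94670191350 ≈ 2.713 in

Q = 256837117681/94670191350 in ≈ 2.713 in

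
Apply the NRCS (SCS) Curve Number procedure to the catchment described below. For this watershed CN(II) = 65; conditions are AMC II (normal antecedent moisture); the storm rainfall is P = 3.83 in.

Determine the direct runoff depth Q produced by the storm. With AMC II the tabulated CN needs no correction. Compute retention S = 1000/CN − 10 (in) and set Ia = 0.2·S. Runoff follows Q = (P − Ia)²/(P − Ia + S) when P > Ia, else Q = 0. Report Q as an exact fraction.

AMC II — tabulated CN = 65 applies directly.
Max retention: S = 1000/65 − 10 = 70/13 in (≈ 5.385 in)
Initial abstraction Ia = S/5 = (70/13)/5 = 14/13 ≈ 1.077 in
Excess rainfall: 3.830 − 1.077 = 2.753 in; P > Ia so Q > 0
Q: (3579/1300)² ÷ (10579/1300) = 12809241/13752700 in (≈ 0.931 in)

Q = 12809241/13752700 in ≈ 0.931 in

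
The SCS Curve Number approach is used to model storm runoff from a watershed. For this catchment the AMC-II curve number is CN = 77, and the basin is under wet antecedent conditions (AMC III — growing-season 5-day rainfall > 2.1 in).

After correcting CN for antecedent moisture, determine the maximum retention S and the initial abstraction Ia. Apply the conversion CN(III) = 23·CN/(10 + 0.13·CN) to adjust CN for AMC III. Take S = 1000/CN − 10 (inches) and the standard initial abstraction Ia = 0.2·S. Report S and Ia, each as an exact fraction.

Adjust CN=77 to AMC III: 23·77/(10 + 0.13·77) → 1771 ÷ (2001/100) = 7700/87 ≈ 88.506
Retention S: 1000/CN − 10 with CN=88.506 → S = 100/77 ≈ 1.299 in
Ia = 0.2·(100/77) = 20/77 in ≈ 0.260 in

S = 100/77 in ≈ 1.299 in; Ia = 20/77 in ≈ 0.260 in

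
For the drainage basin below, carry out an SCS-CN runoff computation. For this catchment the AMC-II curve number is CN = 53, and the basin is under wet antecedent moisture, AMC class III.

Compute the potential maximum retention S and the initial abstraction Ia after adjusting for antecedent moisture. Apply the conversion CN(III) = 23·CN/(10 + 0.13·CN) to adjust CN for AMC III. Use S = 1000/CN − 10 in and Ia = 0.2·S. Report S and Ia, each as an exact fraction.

S = 4700/1219 in ≈ 3.856 in; Ia = 940/1219 in ≈ 0.771 in

Wet (AMC III): CN(III) = 23·53/(10 + 0.13·53) = 1219/(1689/100) = 121900/1689 ≈ 72.173
Max retention: S = 1000/(121900/1689) − 10 = 4700/1219 in (≈ 3.856 in)
Ia = 0.2·(4700/1219) = 940/1219 in ≈ 0.771 in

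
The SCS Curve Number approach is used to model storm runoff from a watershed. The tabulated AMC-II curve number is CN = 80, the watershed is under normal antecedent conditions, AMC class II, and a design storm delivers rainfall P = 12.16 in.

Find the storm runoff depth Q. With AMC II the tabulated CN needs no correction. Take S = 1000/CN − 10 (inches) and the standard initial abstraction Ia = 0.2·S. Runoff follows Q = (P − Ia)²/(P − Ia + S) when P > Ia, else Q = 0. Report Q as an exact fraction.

AMC II — tabulated CN = 80 applies directly.
S = 1000/80 − 10 = 5/2 in ≈ 2.500 in
Initial abstraction Ia = S/5 = (5/2)/5 = 1/2 ≈ 0.500 in
P − Ia = 12.160 − 0.500 = 583/50 ≈ 11.660 in (> 0, runoff occurs)
Q: (583/50)² ÷ (354/25) = 339889/35400 in (≈ 9.601 in)

Q = 339889/35400 in ≈ 9.601 in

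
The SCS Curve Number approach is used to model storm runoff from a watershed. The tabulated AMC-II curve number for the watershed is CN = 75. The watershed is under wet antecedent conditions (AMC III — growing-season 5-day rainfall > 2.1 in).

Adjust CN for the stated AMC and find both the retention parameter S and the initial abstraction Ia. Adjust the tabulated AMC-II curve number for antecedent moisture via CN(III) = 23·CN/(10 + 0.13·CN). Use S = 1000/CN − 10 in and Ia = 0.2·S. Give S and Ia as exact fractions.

S = 100/69 in ≈ 1.449 in; Ia = 20/69 in ≈ 0.290 in

CN(III) from CN(II)=75: (23·75)/(10 + 0.13·75) = 6900/79 ≈ 87.342
S = 1000/(6900/79) − 10 = 100/69 in ≈ 1.449 in
Ia = 0.2·(100/69) = 20/69 in ≈ 0.290 in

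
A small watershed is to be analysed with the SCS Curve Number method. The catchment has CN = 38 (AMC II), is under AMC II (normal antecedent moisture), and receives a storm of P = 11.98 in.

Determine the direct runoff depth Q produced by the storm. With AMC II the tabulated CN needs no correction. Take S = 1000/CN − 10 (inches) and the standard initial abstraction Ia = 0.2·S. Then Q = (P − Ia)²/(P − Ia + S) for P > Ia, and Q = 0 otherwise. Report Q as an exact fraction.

Q = 68574961/22591950 in ≈ 3.035 in

AMC II — tabulated CN = 38 applies directly.
S = 1000/38 − 10 = 310/19 in ≈ 16.316 in
Ia = 0.2·(310/19) = 62/19 in ≈ 3.263 in
P − Ia = 11.980 − 3.263 = 8281/950 ≈ 8.717 in (> 0, runoff occurs)
Runoff Q = (P−Ia)²/(P−Ia+S) = (8.717)²/(8.717+16.316) = 68574961/22591950 ≈ 3.035 in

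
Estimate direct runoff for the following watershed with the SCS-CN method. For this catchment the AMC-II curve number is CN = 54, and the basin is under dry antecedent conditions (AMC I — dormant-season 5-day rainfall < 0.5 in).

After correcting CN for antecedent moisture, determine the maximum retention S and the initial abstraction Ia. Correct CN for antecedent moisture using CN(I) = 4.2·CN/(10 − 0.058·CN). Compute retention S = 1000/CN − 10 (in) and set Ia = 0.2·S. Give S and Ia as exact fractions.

S = 11500/567 in ≈ 20.282 in; Ia = 2300/567 in ≈ 4.056 in

Adjust CN=54 to AMC I: 4.2·54/(10 − 0.058·54) → (1134/5) ÷ (1717/250) = 56700/1717 ≈ 33.023
Retention S: 1000/CN − 10 with CN=33.023 → S = 11500/567 ≈ 20.282 in
Ia = 0.2·(11500/567) = 2300/567 in ≈ 4.056 in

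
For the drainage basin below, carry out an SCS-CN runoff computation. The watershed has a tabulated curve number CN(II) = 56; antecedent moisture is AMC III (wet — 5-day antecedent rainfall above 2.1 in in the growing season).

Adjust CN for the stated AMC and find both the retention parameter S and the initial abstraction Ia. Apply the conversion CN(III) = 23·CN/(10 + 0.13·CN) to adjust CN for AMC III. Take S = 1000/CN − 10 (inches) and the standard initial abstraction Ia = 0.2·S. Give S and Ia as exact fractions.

Wet (AMC III): CN(III) = 23·56/(10 + 0.13·56) = 1288/(432/25) = 4025/54 ≈ 74.537
Max retention: S = 1000/(4025/54) − 10 = 550/161 in (≈ 3.416 in)
Ia = 0.2·(550/161) = 110/161 in ≈ 0.683 in

S = 550/161 in ≈ 3.416 in; Ia = 110/161 in ≈ 0.683 in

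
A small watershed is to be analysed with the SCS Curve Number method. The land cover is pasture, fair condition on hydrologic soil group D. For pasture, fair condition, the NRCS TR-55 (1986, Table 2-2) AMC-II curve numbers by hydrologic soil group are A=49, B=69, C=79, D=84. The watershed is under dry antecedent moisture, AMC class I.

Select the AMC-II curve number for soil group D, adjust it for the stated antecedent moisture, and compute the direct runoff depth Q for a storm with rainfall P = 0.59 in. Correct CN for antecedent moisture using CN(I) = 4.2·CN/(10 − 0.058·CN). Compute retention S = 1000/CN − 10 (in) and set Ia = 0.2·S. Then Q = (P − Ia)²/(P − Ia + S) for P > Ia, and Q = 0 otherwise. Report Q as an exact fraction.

NRCS table: pasture, fair condition, soil group D → CN(II) = 84
Dry (AMC I): CN(I) = 4.2·84/(10 − 0.058·84) = (1764/5)/(641/125) = 44100/641 ≈ 68.799
S = 1000/(44100/641) − 10 = 2000/441 in ≈ 4.535 in
Ia = 0.2·(2000/441) = 400/441 in ≈ 0.907 in
P = 0.590 ≤ Ia = 0.907 in: entire storm abstracted, Q = 0.

Q = 0 in ≈ 0.000 in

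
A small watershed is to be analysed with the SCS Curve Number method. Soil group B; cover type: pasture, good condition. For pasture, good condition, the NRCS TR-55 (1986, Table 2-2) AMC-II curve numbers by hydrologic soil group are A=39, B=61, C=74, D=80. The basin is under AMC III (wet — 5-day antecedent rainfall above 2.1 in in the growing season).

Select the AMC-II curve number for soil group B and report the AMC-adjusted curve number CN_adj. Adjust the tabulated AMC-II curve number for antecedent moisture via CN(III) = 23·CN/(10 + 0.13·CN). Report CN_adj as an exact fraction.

NRCS table: pasture, good condition, soil group B → CN(II) = 61
CN(III) from CN(II)=61: (23·61)/(10 + 0.13·61) = 140300/1793 ≈ 78.249

CN_adj = 140300/1793 ≈ 78.249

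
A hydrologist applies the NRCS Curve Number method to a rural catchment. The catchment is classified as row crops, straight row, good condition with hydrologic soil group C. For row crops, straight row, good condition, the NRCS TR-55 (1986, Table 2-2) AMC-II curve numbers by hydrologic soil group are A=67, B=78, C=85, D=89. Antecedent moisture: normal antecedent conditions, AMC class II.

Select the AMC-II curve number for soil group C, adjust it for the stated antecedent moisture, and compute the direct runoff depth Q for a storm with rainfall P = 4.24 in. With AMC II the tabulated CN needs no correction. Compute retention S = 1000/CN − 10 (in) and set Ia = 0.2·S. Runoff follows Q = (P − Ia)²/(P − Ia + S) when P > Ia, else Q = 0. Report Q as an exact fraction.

NRCS table: row crops, straight row, good condition, soil group C → CN(II) = 85
Average conditions: CN = 85 (no AMC adjustment).
S = 1000/85 − 10 = 30/17 in ≈ 1.765 in
Initial abstraction Ia = S/5 = (30/17)/5 = 6/17 ≈ 0.353 in
P − Ia = 4.240 − 0.353 = 1652/425 ≈ 3.887 in (> 0, runoff occurs)
Q = (1652/425)²/((1652/425) + 30/17) = (2729104/180625)/(2402/425) = 1364552/510425 in ≈ 2.673 in

Q = 1364552/510425 in ≈ 2.673 in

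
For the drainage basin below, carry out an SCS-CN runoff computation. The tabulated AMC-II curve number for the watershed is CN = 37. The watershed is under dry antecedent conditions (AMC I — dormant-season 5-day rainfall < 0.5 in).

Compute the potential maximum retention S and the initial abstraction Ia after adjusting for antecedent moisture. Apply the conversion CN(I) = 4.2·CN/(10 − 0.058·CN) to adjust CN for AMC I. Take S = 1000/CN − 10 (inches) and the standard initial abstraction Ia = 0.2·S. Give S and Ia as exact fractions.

Adjust CN=37 to AMC I: 4.2·37/(10 − 0.058·37) → (777/5) ÷ (3927/500) = 3700/187 ≈ 19.786
Retention S: 1000/CN − 10 with CN=19.786 → S = 1500/37 ≈ 40.541 in
Initial abstraction Ia = S/5 = (1500/37)/5 = 300/37 ≈ 8.108 in

S = 1500/37 in ≈ 40.541 in; Ia = 300/37 in ≈ 8.108 in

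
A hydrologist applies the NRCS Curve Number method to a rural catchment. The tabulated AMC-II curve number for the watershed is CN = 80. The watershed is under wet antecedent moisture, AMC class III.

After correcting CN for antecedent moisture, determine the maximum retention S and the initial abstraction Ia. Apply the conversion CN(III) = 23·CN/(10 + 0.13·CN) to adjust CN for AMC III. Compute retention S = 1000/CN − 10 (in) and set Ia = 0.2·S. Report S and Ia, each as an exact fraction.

Adjust CN=80 to AMC III: 23·80/(10 + 0.13·80) → 1840 ÷ (102/5) = 4600/51 ≈ 90.196
Max retention: S = 1000/(4600/51) − 10 = 25/23 in (≈ 1.087 in)
Ia = 0.2S: 0.2·1.087 = 0.217 in (exactly 5/23)

S = 25/23 in ≈ 1.087 in; Ia = 5/23 in ≈ 0.217 in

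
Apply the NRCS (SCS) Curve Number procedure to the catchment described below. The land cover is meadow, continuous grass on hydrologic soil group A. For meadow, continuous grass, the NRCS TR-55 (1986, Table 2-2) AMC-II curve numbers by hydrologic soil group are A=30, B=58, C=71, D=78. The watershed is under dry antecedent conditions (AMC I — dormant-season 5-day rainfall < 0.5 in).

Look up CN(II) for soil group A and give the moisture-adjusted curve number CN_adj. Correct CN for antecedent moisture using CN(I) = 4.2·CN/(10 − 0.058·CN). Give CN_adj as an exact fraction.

NRCS table: meadow, continuous grass, soil group A → CN(II) = 30
CN(I) from CN(II)=30: (4.2·30)/(10 − 0.058·30) = 900/59 ≈ 15.254

CN_adj = 900/59 ≈ 15.254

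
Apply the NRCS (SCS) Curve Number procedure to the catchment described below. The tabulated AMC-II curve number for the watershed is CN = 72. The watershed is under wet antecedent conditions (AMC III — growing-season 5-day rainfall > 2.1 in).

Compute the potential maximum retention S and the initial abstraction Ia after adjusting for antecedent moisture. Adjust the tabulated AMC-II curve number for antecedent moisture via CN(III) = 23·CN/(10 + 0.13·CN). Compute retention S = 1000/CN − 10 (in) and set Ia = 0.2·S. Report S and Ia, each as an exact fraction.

Wet (AMC III): CN(III) = 23·72/(10 + 0.13·72) = 1656/(484/25) = 10350/121 ≈ 85.537
Max retention: S = 1000/(10350/121) − 10 = 350/207 in (≈ 1.691 in)
Ia = 0.2·(350/207) = 70/207 in ≈ 0.338 in

S = 350/207 in ≈ 1.691 in; Ia = 70/207 in ≈ 0.338 in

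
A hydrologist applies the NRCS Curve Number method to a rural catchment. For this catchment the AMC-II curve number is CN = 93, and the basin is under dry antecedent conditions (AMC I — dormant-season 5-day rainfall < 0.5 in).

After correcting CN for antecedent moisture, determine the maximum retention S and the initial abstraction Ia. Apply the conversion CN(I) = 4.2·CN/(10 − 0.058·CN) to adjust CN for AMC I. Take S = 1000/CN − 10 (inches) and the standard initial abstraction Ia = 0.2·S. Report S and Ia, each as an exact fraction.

S = 500/279 in ≈ 1.792 in; Ia = 100/279 in ≈ 0.358 in

Adjust CN=93 to AMC I: 4.2·93/(10 − 0.058·93) → (1953/5) ÷ (2303/500) = 27900/329 ≈ 84.802
Max retention: S = 1000/(27900/329) − 10 = 500/279 in (≈ 1.792 in)
Ia = 0.2S: 0.2·1.792 = 0.358 in (exactly 100/279)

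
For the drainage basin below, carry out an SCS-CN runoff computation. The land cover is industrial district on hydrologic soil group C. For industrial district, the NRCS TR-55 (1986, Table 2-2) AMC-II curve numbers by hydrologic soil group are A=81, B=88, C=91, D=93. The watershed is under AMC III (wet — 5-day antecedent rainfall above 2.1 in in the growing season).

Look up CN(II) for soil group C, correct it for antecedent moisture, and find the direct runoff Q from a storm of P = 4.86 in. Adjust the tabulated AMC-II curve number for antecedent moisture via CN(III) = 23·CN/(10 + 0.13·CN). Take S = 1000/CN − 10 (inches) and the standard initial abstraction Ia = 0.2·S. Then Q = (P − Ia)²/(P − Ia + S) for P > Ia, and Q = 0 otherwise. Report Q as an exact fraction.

Q = 27733240089/6332476150 in ≈ 4.380 in

NRCS table: industrial district, soil group C → CN(II) = 91
Adjust CN=91 to AMC III: 23·91/(10 + 0.13·91) → 2093 ÷ (2183/100) = 209300/2183 ≈ 95.877
S = 1000/(209300/2183) − 10 = 900/2093 in ≈ 0.430 in
Ia = 0.2S: 0.2·0.430 = 0.086 in (exactly 180/2093)
P − Ia = 4.860 − 0.086 = 499599/104650 ≈ 4.774 in (> 0, runoff occurs)
Runoff Q = (P−Ia)²/(P−Ia+S) = (4.774)²/(4.774+0.430) = 27733240089/6332476150 ≈ 4.380 in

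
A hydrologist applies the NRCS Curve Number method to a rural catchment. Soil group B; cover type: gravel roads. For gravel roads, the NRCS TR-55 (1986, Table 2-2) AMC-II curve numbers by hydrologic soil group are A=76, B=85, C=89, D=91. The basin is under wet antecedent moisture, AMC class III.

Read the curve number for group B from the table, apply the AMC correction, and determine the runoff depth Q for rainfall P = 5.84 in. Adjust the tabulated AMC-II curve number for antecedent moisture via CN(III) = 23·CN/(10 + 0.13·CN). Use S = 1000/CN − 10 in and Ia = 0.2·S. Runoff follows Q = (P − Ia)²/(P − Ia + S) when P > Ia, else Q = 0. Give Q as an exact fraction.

Q = 1544901698/308332825 in ≈ 5.011 in

NRCS table: gravel roads, soil group B → CN(II) = 85
Wet (AMC III): CN(III) = 23·85/(10 + 0.13·85) = 1955/(421/20) = 39100/421 ≈ 92.874
Retention S: 1000/CN − 10 with CN=92.874 → S = 300/391 ≈ 0.767 in
Ia = 0.2S: 0.2·0.767 = 0.153 in (exactly 60/391)
Since P=5.840 > Ia=0.153: effective rainfall P−Ia = 55586/9775 in
Q: (55586/9775)² ÷ (63086/9775) = 1544901698/308332825 in (≈ 5.011 in)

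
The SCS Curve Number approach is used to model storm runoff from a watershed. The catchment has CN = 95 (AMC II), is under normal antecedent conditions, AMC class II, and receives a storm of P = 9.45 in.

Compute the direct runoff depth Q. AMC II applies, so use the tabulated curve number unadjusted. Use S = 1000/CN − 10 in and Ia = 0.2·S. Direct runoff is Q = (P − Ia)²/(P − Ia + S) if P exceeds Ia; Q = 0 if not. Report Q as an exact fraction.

Q = 12609601/1425380 in ≈ 8.846 in

CN(II) = 95; AMC II needs no correction.
Retention S: 1000/CN − 10 with CN=95.000 → S = 10/19 ≈ 0.526 in
Ia = 0.2S: 0.2·0.526 = 0.105 in (exactly 2/19)
Excess rainfall: 9.450 − 0.105 = 9.345 in; P > Ia so Q > 0
Q = (3551/380)²/((3551/380) + 10/19) = (12609601/144400)/(3751/380) = 12609601/1425380 in ≈ 8.846 in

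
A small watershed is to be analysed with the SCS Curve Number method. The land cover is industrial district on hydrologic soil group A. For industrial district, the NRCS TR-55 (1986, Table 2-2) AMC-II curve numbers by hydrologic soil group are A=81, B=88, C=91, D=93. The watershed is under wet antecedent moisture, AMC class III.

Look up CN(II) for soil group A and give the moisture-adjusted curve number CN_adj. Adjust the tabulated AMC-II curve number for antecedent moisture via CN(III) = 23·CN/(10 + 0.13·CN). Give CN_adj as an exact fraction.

CN_adj = 186300/2053 ≈ 90.745

NRCS table: industrial district, soil group A → CN(II) = 81
CN(III) from CN(II)=81: (23·81)/(10 + 0.13·81) = 186300/2053 ≈ 90.745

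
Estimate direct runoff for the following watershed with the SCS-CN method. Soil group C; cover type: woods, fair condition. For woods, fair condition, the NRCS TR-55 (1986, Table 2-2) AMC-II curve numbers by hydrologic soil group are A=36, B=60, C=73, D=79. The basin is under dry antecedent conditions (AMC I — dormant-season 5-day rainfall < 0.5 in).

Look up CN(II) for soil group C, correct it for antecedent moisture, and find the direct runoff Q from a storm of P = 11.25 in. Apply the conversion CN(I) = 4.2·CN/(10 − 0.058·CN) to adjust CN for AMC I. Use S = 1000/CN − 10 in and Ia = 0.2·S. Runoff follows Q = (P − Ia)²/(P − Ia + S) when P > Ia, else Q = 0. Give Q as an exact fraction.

Q = 2786415/566188 in ≈ 4.921 in

NRCS table: woods, fair condition, soil group C → CN(II) = 73
CN(I) from CN(II)=73: (4.2·73)/(10 − 0.058·73) = 51100/961 ≈ 53.174
Max retention: S = 1000/(51100/961) − 10 = 4500/511 in (≈ 8.806 in)
Ia = 0.2·(4500/511) = 900/511 in ≈ 1.761 in
Since P=11.250 > Ia=1.761: effective rainfall P−Ia = 19395/2044 in
Q = (19395/2044)²/((19395/2044) + 4500/511) = (376166025/4177936)/(37395/2044) = 2786415/566188 in ≈ 4.921 in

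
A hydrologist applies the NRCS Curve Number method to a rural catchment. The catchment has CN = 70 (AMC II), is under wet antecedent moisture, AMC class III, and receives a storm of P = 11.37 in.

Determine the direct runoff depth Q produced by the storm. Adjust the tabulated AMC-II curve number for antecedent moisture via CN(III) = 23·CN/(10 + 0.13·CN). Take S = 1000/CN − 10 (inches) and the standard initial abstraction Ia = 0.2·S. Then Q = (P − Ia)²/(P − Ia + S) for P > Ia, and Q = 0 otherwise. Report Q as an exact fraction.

CN(III) from CN(II)=70: (23·70)/(10 + 0.13·70) = 16100/191 ≈ 84.293
Retention S: 1000/CN − 10 with CN=84.293 → S = 300/161 ≈ 1.863 in
Ia = 0.2S: 0.2·1.863 = 0.373 in (exactly 60/161)
Excess rainfall: 11.370 − 0.373 = 10.997 in; P > Ia so Q > 0
Q: (177057/16100)² ÷ (207057/16100) = 10449727083/1111205900 in (≈ 9.404 in)

Q = 10449727083/1111205900 in ≈ 9.404 in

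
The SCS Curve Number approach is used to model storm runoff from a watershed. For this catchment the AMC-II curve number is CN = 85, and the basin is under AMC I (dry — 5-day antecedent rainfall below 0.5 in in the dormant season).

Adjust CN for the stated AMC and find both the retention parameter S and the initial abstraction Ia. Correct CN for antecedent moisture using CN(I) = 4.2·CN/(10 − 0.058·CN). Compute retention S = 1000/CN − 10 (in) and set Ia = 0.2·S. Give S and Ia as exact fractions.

S = 500/119 in ≈ 4.202 in; Ia = 100/119 in ≈ 0.840 in

Adjust CN=85 to AMC I: 4.2·85/(10 − 0.058·85) → 357 ÷ (507/100) = 11900/169 ≈ 70.414
Retention S: 1000/CN − 10 with CN=70.414 → S = 500/119 ≈ 4.202 in
Ia = 0.2S: 0.2·4.202 = 0.840 in (exactly 100/119)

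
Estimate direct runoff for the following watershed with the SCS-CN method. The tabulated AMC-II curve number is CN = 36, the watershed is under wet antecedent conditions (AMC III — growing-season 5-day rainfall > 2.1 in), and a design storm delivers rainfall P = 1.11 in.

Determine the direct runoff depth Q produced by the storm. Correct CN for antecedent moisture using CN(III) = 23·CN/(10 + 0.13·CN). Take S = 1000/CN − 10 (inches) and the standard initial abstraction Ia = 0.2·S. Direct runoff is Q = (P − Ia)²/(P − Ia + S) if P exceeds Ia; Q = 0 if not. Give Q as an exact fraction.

Adjust CN=36 to AMC III: 23·36/(10 + 0.13·36) → 828 ÷ (367/25) = 20700/367 ≈ 56.403
Max retention: S = 1000/(20700/367) − 10 = 1600/207 in (≈ 7.729 in)
Initial abstraction Ia = S/5 = (1600/207)/5 = 320/207 ≈ 1.546 in
P = 1.110 ≤ Ia = 1.546 in: entire storm abstracted, Q = 0.

Q = 0 in ≈ 0.000 in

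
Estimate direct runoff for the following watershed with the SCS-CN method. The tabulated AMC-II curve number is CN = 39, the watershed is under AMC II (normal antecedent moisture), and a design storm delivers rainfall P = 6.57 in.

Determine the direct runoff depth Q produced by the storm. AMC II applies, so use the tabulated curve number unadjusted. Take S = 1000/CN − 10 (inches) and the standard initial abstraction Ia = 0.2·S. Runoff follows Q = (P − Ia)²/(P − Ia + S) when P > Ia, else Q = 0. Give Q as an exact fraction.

Q = 180176929/290249700 in ≈ 0.621 in

AMC II — tabulated CN = 39 applies directly.
S = 1000/39 − 10 = 610/39 in ≈ 15.641 in
Initial abstraction Ia = S/5 = (610/39)/5 = 122/39 ≈ 3.128 in
P − Ia = 6.570 − 3.128 = 13423/3900 ≈ 3.442 in (> 0, runoff occurs)
Runoff Q = (P−Ia)²/(P−Ia+S) = (3.442)²/(3.442+15.641) = 180176929/290249700 ≈ 0.621 in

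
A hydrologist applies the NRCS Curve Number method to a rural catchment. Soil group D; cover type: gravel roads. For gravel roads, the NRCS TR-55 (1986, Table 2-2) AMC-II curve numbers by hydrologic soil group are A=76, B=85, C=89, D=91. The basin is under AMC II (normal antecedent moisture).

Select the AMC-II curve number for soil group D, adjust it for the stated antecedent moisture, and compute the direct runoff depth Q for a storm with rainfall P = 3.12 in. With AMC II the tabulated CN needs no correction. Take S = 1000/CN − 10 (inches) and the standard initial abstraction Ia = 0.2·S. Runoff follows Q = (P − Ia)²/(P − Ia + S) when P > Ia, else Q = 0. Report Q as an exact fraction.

Q = 7365984/3373825 in ≈ 2.183 in

NRCS table: gravel roads, soil group D → CN(II) = 91
Average conditions: CN = 91 (no AMC adjustment).
Retention S: 1000/CN − 10 with CN=91.000 → S = 90/91 ≈ 0.989 in
Initial abstraction Ia = S/5 = (90/91)/5 = 18/91 ≈ 0.198 in
Excess rainfall: 3.120 − 0.198 = 2.922 in; P > Ia so Q > 0
Runoff Q = (P−Ia)²/(P−Ia+S) = (2.922)²/(2.922+0.989) = 7365984/3373825 ≈ 2.183 in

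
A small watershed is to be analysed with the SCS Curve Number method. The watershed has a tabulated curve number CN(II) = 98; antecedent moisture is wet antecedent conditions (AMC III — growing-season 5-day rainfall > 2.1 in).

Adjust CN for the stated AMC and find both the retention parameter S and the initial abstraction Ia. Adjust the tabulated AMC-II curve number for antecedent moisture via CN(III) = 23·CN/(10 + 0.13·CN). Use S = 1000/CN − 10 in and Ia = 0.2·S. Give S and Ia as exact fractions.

S = 100/1127 in ≈ 0.089 in; Ia = 20/1127 in ≈ 0.018 in

CN(III) from CN(II)=98: (23·98)/(10 + 0.13·98) = 112700/1137 ≈ 99.120
S = 1000/(112700/1137) − 10 = 100/1127 in ≈ 0.089 in
Initial abstraction Ia = S/5 = (100/1127)/5 = 20/1127 ≈ 0.018 in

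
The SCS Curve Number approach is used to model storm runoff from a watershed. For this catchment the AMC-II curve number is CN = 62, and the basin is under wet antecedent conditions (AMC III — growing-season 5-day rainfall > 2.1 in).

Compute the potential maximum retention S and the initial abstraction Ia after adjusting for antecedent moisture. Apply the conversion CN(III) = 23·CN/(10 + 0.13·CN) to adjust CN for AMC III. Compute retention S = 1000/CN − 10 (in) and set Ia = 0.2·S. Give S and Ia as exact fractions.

Adjust CN=62 to AMC III: 23·62/(10 + 0.13·62) → 1426 ÷ (903/50) = 71300/903 ≈ 78.959
Max retention: S = 1000/(71300/903) − 10 = 1900/713 in (≈ 2.665 in)
Ia = 0.2·(1900/713) = 380/713 in ≈ 0.533 in

S = 1900/713 in ≈ 2.665 in; Ia = 380/713 in ≈ 0.533 in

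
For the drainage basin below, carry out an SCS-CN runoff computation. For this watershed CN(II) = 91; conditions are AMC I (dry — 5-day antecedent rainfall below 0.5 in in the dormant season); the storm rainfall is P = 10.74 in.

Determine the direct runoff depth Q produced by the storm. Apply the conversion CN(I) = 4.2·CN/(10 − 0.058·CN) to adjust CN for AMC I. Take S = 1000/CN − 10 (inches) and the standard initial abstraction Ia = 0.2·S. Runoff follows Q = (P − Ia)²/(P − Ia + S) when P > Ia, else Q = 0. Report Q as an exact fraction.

Dry (AMC I): CN(I) = 4.2·91/(10 − 0.058·91) = (1911/5)/(2361/500) = 63700/787 ≈ 80.940
Retention S: 1000/CN − 10 with CN=80.940 → S = 1500/637 ≈ 2.355 in
Ia = 0.2·(1500/637) = 300/637 in ≈ 0.471 in
P − Ia = 10.740 − 0.471 = 327069/31850 ≈ 10.269 in (> 0, runoff occurs)
Runoff Q = (P−Ia)²/(P−Ia+S) = (10.269)²/(10.269+2.355) = 35658043587/4268632550 ≈ 8.354 in

Q = 35658043587/4268632550 in ≈ 8.354 in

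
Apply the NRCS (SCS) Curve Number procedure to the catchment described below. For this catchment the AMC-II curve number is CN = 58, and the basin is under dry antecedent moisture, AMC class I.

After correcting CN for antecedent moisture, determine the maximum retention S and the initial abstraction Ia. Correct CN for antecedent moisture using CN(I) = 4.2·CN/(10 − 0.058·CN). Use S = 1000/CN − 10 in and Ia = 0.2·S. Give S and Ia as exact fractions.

Adjust CN=58 to AMC I: 4.2·58/(10 − 0.058·58) → (1218/5) ÷ (1659/250) = 2900/79 ≈ 36.709
S = 1000/(2900/79) − 10 = 500/29 in ≈ 17.241 in
Ia = 0.2·(500/29) = 100/29 in ≈ 3.448 in

S = 500/29 in ≈ 17.241 in; Ia = 100/29 in ≈ 3.448 in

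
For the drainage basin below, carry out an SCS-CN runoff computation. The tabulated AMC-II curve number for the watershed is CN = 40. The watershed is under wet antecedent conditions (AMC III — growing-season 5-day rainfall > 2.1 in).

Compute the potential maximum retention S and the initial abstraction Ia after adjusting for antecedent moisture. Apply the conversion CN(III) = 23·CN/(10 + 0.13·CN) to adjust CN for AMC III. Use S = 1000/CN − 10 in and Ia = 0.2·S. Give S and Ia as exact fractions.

S = 150/23 in ≈ 6.522 in; Ia = 30/23 in ≈ 1.304 in

Wet (AMC III): CN(III) = 23·40/(10 + 0.13·40) = 920/(76/5) = 1150/19 ≈ 60.526
S = 1000/(1150/19) − 10 = 150/23 in ≈ 6.522 in
Ia = 0.2·(150/23) = 30/23 in ≈ 1.304 in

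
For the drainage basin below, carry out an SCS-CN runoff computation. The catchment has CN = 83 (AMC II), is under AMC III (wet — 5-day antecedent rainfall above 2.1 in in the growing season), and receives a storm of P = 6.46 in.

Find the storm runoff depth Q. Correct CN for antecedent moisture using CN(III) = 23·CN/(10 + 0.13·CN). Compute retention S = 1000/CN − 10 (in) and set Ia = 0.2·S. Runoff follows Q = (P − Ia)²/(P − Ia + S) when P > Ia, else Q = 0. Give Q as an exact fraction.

Q = 21148738497/3843866950 in ≈ 5.502 in

Wet (AMC III): CN(III) = 23·83/(10 + 0.13·83) = 1909/(2079/100) = 190900/2079 ≈ 91.823
Retention S: 1000/CN − 10 with CN=91.823 → S = 1700/1909 ≈ 0.891 in
Ia = 0.2S: 0.2·0.891 = 0.178 in (exactly 340/1909)
Excess rainfall: 6.460 − 0.178 = 6.282 in; P > Ia so Q > 0
Q: (599607/95450)² ÷ (684607/95450) = 21148738497/3843866950 in (≈ 5.502 in)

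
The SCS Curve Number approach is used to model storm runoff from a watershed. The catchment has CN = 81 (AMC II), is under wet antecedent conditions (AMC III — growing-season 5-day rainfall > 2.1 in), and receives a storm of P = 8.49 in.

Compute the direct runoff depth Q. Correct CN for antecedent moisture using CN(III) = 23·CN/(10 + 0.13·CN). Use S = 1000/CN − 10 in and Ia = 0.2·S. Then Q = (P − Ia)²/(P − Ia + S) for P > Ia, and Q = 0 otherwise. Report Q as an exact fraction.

Adjust CN=81 to AMC III: 23·81/(10 + 0.13·81) → 1863 ÷ (2053/100) = 186300/2053 ≈ 90.745
Retention S: 1000/CN − 10 with CN=90.745 → S = 1900/1863 ≈ 1.020 in
Initial abstraction Ia = S/5 = (1900/1863)/5 = 380/1863 ≈ 0.204 in
Since P=8.490 > Ia=0.204: effective rainfall P−Ia = 1543687/186300 in
Runoff Q = (P−Ia)²/(P−Ia+S) = (8.286)²/(8.286+1.020) = 2382969553969/322985888100 ≈ 7.378 in

Q = 2382969553969/322985888100 in ≈ 7.378 in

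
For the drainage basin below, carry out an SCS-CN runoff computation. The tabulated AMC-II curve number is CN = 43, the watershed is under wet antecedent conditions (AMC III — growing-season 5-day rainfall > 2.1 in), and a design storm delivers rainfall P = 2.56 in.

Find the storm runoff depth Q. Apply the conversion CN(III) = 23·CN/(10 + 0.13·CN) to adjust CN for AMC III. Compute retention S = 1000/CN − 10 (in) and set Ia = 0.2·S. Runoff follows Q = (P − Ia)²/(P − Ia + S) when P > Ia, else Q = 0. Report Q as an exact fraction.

Wet (AMC III): CN(III) = 23·43/(10 + 0.13·43) = 989/(1559/100) = 98900/1559 ≈ 63.438
Retention S: 1000/CN − 10 with CN=63.438 → S = 5700/989 ≈ 5.763 in
Initial abstraction Ia = S/5 = (5700/989)/5 = 1140/989 ≈ 1.153 in
Excess rainfall: 2.560 − 1.153 = 1.407 in; P > Ia so Q > 0
Q = (34796/24725)²/((34796/24725) + 5700/989) = (1210761616/611325625)/(177296/24725) = 75672601/273977725 in ≈ 0.276 in

Q = 75672601/273977725 in ≈ 0.276 in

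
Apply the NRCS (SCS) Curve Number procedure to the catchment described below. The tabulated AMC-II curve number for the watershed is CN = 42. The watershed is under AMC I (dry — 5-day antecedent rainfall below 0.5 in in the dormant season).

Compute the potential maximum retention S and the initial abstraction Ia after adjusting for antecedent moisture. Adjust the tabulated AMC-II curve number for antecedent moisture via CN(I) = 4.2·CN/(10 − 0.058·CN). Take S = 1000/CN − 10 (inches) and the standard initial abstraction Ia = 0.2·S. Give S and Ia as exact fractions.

Dry (AMC I): CN(I) = 4.2·42/(10 − 0.058·42) = (882/5)/(1891/250) = 44100/1891 ≈ 23.321
Max retention: S = 1000/(44100/1891) − 10 = 14500/441 in (≈ 32.880 in)
Ia = 0.2·(14500/441) = 2900/441 in ≈ 6.576 in

S = 14500/441 in ≈ 32.880 in; Ia = 2900/441 in ≈ 6.576 in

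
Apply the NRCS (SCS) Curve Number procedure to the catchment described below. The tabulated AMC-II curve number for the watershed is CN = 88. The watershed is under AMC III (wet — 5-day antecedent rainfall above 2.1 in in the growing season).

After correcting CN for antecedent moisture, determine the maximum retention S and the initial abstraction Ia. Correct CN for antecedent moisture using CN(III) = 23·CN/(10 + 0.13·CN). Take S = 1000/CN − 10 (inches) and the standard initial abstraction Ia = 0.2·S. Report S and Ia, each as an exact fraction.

Adjust CN=88 to AMC III: 23·88/(10 + 0.13·88) → 2024 ÷ (536/25) = 6325/67 ≈ 94.403
Max retention: S = 1000/(6325/67) − 10 = 150/253 in (≈ 0.593 in)
Ia = 0.2·(150/253) = 30/253 in ≈ 0.119 in

S = 150/253 in ≈ 0.593 in; Ia = 30/253 in ≈ 0.119 in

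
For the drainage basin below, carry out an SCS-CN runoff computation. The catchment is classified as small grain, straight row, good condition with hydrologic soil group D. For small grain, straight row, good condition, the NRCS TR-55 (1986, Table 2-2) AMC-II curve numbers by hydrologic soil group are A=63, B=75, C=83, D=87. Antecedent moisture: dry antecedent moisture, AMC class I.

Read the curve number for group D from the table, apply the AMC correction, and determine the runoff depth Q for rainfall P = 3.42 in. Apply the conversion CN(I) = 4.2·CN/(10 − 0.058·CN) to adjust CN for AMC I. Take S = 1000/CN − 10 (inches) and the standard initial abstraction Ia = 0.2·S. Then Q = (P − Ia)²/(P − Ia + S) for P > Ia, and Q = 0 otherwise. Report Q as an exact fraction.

NRCS table: small grain, straight row, good condition, soil group D → CN(II) = 87
CN(I) from CN(II)=87: (4.2·87)/(10 − 0.058·87) = 182700/2477 ≈ 73.759
Retention S: 1000/CN − 10 with CN=73.759 → S = 6500/1827 ≈ 3.558 in
Ia = 0.2·(6500/1827) = 1300/1827 in ≈ 0.712 in
P − Ia = 3.420 − 0.712 = 247417/91350 ≈ 2.708 in (> 0, runoff occurs)
Q: (247417/91350)² ÷ (572417/91350) = 61215171889/52290292950 in (≈ 1.171 in)

Q = 61215171889/52290292950 in ≈ 1.171 in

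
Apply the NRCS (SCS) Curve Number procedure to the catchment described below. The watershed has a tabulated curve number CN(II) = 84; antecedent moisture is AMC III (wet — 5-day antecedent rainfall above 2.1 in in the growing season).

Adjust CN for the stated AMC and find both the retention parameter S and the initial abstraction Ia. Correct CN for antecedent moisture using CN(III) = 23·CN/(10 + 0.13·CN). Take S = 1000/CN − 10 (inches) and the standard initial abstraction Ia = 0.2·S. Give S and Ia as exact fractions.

S = 400/483 in ≈ 0.828 in; Ia = 80/483 in ≈ 0.166 in

Wet (AMC III): CN(III) = 23·84/(10 + 0.13·84) = 1932/(523/25) = 48300/523 ≈ 92.352
Retention S: 1000/CN − 10 with CN=92.352 → S = 400/483 ≈ 0.828 in
Ia = 0.2S: 0.2·0.828 = 0.166 in (exactly 80/483)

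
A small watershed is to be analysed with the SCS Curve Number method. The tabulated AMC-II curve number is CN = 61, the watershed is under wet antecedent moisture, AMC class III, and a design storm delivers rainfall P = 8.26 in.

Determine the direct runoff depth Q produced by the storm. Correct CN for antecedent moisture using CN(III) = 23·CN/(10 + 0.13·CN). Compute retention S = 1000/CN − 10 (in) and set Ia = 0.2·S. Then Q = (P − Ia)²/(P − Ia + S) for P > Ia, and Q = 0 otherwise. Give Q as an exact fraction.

Adjust CN=61 to AMC III: 23·61/(10 + 0.13·61) → 1403 ÷ (1793/100) = 140300/1793 ≈ 78.249
Retention S: 1000/CN − 10 with CN=78.249 → S = 3900/1403 ≈ 2.780 in
Ia = 0.2·(3900/1403) = 780/1403 in ≈ 0.556 in
P − Ia = 8.260 − 0.556 = 540439/70150 ≈ 7.704 in (> 0, runoff occurs)
Q: (540439/70150)² ÷ (735439/70150) = 292074312721/51591045850 in (≈ 5.661 in)

Q = 292074312721/51591045850 in ≈ 5.661 in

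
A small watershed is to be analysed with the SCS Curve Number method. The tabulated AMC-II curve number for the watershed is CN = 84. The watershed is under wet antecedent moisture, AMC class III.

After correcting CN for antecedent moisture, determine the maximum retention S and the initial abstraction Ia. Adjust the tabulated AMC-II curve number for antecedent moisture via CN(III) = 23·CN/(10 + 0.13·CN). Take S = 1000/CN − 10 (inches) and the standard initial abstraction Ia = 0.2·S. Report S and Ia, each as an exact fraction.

S = 400/483 in ≈ 0.828 in; Ia = 80/483 in ≈ 0.166 in

CN(III) from CN(II)=84: (23·84)/(10 + 0.13·84) = 48300/523 ≈ 92.352
S = 1000/(48300/523) − 10 = 400/483 in ≈ 0.828 in
Ia = 0.2·(400/483) = 80/483 in ≈ 0.166 in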